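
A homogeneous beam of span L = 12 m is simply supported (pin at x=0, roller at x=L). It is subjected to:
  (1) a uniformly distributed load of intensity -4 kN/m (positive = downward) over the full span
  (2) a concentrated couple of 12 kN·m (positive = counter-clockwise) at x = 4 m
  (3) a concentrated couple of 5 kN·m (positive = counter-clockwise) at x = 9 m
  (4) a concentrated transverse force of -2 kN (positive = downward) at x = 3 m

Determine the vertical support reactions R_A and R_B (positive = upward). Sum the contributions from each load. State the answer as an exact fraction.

R_A = -289/12 kN, R_B = -311/12 kN

Load 1 — uniform load w=-4 kN/m over full span:
  R_A = wL/2 = (-4)·12/2 = -24 kN
  R_B = wL/2 = (-4)·12/2 = -24 kN
Load 2 — applied couple M₀=12 kN·m at a=4 m (b=L-a=8):
  R_A = M₀/L = 12/12 = 1 kN
  R_B = -M₀/L = -12/12 = -1 kN
Load 3 — applied couple M₀=5 kN·m at a=9 m (b=L-a=3):
  R_A = M₀/L = 5/12 kN
  R_B = -M₀/L = -5/12 kN
Load 4 — point force P=-2 kN at a=3 m (b=L-a=9):
  R_A = Pb/L = (-2)·9/12 = -3/2 kN
  R_B = Pa/L = (-2)·3/12 = -1/2 kN
Superposition: R_A = -289/12 kN, R_B = -311/12 kN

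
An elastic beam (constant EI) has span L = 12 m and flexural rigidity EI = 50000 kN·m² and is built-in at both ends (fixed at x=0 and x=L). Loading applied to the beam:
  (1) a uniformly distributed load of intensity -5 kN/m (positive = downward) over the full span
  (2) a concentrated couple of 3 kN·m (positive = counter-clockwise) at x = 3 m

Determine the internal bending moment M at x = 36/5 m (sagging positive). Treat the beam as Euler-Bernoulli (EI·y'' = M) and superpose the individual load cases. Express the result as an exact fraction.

M(36/5) = -429/16 kN·m

Load 1 — uniform load w=-5 kN/m over full span:
  M_1 = wLx/2 - wL²/12 - wx²/2 = (-5)·12·(36/5)/2 - (-5)·12²/12 - (-5)·(36/5)²/2 = -132/5 kN·m
Load 2 — applied couple M₀=3 kN·m at a=3 m (b=L-a=9):
  M_2 = R_Ax - M_A - M₀  [x>a] with R_A=9/32, M_A=-9/16 = (9/32)·(36/5) - (-9/16) - 3 = -33/80 kN·m
Superposition: M = Σ M_i = -429/16 kN·m ≈ -26.812500 kN·m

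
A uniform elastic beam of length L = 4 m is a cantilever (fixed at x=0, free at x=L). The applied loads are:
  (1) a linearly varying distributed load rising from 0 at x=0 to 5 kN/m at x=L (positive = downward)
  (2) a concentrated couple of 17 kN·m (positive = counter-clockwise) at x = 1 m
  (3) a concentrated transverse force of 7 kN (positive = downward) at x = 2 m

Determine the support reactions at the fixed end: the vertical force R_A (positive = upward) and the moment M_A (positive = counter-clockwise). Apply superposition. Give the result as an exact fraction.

Load 1 — triangular load w₀=5 kN/m (0→w₀ over full span):
  R_A = w₀L/2 = 5·4/2 = 10 kN
  M_A = w₀L²/3 = 5·4²/3 = 80/3 kN·m
Load 2 — applied couple M₀=17 kN·m at a=1 m (b=L-a=3):
  R_A = 0 kN
  M_A = -M₀ = -17 kN·m
Load 3 — point force P=7 kN at a=2 m (b=L-a=2):
  R_A = P = 7 kN
  M_A = Pa = 7·2 = 14 kN·m
Superposition: R_A = 17 kN, M_A = 71/3 kN·m

R_A = 17 kN, M_A = 71/3 kN·m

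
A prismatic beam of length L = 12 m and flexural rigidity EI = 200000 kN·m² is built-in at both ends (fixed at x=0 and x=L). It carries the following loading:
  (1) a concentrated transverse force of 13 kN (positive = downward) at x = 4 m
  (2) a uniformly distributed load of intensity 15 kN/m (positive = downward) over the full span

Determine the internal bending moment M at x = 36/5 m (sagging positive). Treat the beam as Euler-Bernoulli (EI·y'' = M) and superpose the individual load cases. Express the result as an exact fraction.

Load 1 — point force P=13 kN at a=4 m (b=L-a=8):
  M_1 = Pa²(a+3b)(L-x)/L³ - Pa²b/L²  [x>a] = 13·4²·(4+3·8)·(12-(36/5))/12³ - 13·4²·8/12² = 208/45 kN·m
Load 2 — uniform load w=15 kN/m over full span:
  M_2 = wLx/2 - wL²/12 - wx²/2 = 15·12·(36/5)/2 - 15·12²/12 - 15·(36/5)²/2 = 396/5 kN·m
Superposition: M = Σ M_i = 3772/45 kN·m ≈ 83.822222 kN·m

M(36/5) = 3772/45 kN·m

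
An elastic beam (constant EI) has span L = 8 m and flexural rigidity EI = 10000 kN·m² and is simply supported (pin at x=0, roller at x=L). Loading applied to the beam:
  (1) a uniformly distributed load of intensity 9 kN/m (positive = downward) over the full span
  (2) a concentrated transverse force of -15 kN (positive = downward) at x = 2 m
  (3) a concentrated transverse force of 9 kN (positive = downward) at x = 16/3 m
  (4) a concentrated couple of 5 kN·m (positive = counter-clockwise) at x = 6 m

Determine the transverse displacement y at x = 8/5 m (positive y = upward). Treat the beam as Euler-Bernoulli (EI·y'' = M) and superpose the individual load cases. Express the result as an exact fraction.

Load 1 — uniform load w=9 kN/m over full span:
  y_1 = -wx(L³-2Lx²+x³)/(24EI) = -9·(8/5)·(8³-2·8·(8/5)²+(8/5)³)/(24·10000) = -11136/390625 m
Load 2 — point force P=-15 kN at a=2 m (b=L-a=6):
  y_2 = -Pbx(L²-b²-x²)/(6LEI)  [x≤a] = -(-15)·6·(8/5)·(8²-6²-(8/5)²)/(6·8·10000) = 477/62500 m
Load 3 — point force P=9 kN at a=16/3 m (b=L-a=8/3):
  y_3 = -Pbx(L²-b²-x²)/(6LEI)  [x≤a] = -9·(8/3)·(8/5)·(8²-(8/3)²-(8/5)²)/(6·8·10000) = -3056/703125 m
Load 4 — applied couple M₀=5 kN·m at a=6 m (b=L-a=2):
  y_4 = (M₀x³/(6L)+C₁x)/EI  [x≤a] with C₁=M₀(3b²-L²)/(6L)=-65/12 = (5·(8/5)³/(6·8)+(-65/12)·(8/5))/10000 = -103/125000 m
Superposition: y = Σ y_i = -732557/28125000 m ≈ -0.026046 m

y(8/5) = -732557/28125000 m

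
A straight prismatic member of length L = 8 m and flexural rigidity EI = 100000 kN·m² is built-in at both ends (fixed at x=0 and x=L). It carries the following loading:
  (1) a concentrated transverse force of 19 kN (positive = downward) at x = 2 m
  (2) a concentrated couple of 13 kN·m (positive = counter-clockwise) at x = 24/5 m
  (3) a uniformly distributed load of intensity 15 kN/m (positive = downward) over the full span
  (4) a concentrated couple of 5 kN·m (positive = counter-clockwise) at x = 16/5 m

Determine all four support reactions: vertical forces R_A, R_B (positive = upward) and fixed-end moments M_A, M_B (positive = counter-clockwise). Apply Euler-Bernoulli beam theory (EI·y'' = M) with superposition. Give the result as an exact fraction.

Load 1 — point force P=19 kN at a=2 m (b=L-a=6):
  R_A = Pb²(3a+b)/L³ = 19·6²·(3·2+6)/8³ = 513/32 kN
  M_A = Pab²/L² = 19·2·6²/8² = 171/8 kN·m
  R_B = Pa²(a+3b)/L³ = 19·2²·(2+3·6)/8³ = 95/32 kN
  M_B = -Pa²b/L² = -19·2²·6/8² = -57/8 kN·m
Load 2 — applied couple M₀=13 kN·m at a=24/5 m (b=L-a=16/5):
  R_A = 6M₀ab/L³ = 6·13·(24/5)·(16/5)/8³ = 117/50 kN
  M_A = M₀b(2a-b)/L² = 13·(16/5)·(2·(24/5)-(16/5))/8² = 104/25 kN·m
  R_B = -6M₀ab/L³ = -6·13·(24/5)·(16/5)/8³ = -117/50 kN
  M_B = M₀a(2b-a)/L² = 13·(24/5)·(2·(16/5)-(24/5))/8² = 39/25 kN·m
Load 3 — uniform load w=15 kN/m over full span:
  R_A = wL/2 = 15·8/2 = 60 kN
  M_A = wL²/12 = 15·8²/12 = 80 kN·m
  R_B = wL/2 = 15·8/2 = 60 kN
  M_B = -wL²/12 = -15·8²/12 = -80 kN·m
Load 4 — applied couple M₀=5 kN·m at a=16/5 m (b=L-a=24/5):
  R_A = 6M₀ab/L³ = 6·5·(16/5)·(24/5)/8³ = 9/10 kN
  M_A = M₀b(2a-b)/L² = 5·(24/5)·(2·(16/5)-(24/5))/8² = 3/5 kN·m
  R_B = -6M₀ab/L³ = -6·5·(16/5)·(24/5)/8³ = -9/10 kN
  M_B = M₀a(2b-a)/L² = 5·(16/5)·(2·(24/5)-(16/5))/8² = 8/5 kN·m
Superposition: R_A = 63417/800 kN, M_A = 21227/200 kN·m, R_B = 47783/800 kN, M_B = -16793/200 kN·m

R_A = 63417/800 kN, M_A = 21227/200 kN·m, R_B = 47783/800 kN, M_B = -16793/200 kN·m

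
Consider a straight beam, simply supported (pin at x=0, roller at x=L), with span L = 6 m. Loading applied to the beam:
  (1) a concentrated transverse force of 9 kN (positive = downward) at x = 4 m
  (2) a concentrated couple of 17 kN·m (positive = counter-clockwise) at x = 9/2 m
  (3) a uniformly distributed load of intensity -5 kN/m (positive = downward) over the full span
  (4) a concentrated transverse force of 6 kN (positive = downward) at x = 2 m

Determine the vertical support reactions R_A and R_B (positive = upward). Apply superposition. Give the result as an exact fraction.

Load 1 — point force P=9 kN at a=4 m (b=L-a=2):
  R_A = Pb/L = 9·2/6 = 3 kN
  R_B = Pa/L = 9·4/6 = 6 kN
Load 2 — applied couple M₀=17 kN·m at a=9/2 m (b=L-a=3/2):
  R_A = M₀/L = 17/6 kN
  R_B = -M₀/L = -17/6 kN
Load 3 — uniform load w=-5 kN/m over full span:
  R_A = wL/2 = (-5)·6/2 = -15 kN
  R_B = wL/2 = (-5)·6/2 = -15 kN
Load 4 — point force P=6 kN at a=2 m (b=L-a=4):
  R_A = Pb/L = 6·4/6 = 4 kN
  R_B = Pa/L = 6·2/6 = 2 kN
Superposition: R_A = -31/6 kN, R_B = -59/6 kN

R_A = -31/6 kN, R_B = -59/6 kN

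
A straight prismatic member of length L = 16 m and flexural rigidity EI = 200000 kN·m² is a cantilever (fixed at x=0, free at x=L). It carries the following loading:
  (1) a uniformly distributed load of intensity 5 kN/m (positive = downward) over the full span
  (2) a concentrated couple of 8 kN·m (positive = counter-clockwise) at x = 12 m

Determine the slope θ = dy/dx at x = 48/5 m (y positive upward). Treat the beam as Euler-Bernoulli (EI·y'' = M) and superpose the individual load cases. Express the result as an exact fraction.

Load 1 — uniform load w=5 kN/m over full span:
  θ_1 = -wx(x²-3Lx+3L²)/(6EI) = -5·(48/5)·((48/5)²-3·16·(48/5)+3·16²)/(6·200000) = -1248/78125 rad
Load 2 — applied couple M₀=8 kN·m at a=12 m (b=L-a=4):
  θ_2 = M₀x/EI  [x≤a] = 8·(48/5)/200000 = 6/15625 rad
Superposition: θ = Σ θ_i = -1218/78125 rad ≈ -0.015590 rad

θ(48/5) = -1218/78125 rad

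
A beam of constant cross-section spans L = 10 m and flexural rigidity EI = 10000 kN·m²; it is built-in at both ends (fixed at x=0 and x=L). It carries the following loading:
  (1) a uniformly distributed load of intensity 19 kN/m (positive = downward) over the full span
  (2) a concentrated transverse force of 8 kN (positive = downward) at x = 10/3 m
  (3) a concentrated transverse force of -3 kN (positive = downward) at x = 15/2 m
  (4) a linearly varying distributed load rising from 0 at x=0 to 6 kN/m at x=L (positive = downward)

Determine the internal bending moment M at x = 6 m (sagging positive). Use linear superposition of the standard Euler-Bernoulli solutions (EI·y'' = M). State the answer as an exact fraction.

Load 1 — uniform load w=19 kN/m over full span:
  M_1 = wLx/2 - wL²/12 - wx²/2 = 19·10·6/2 - 19·10²/12 - 19·6²/2 = 209/3 kN·m
Load 2 — point force P=8 kN at a=10/3 m (b=L-a=20/3):
  M_2 = Pa²(a+3b)(L-x)/L³ - Pa²b/L²  [x>a] = 8·(10/3)²·((10/3)+3·(20/3))·(10-6)/10³ - 8·(10/3)²·(20/3)/10² = 64/27 kN·m
Load 3 — point force P=-3 kN at a=15/2 m (b=L-a=5/2):
  M_3 = Pb²(3a+b)x/L³ - Pab²/L²  [x≤a] = (-3)·(5/2)²·(3·(15/2)+(5/2))·6/10³ - (-3)·(15/2)·(5/2)²/10² = -45/32 kN·m
Load 4 — triangular load w₀=6 kN/m (0→w₀ over full span):
  M_4 = 3w₀Lx/20 - w₀L²/30 - w₀x³/(6L) = 3·6·10·6/20 - 6·10²/30 - 6·6³/(6·10) = 62/5 kN·m
Superposition: M = Σ M_i = 358693/4320 kN·m ≈ 83.030787 kN·m

M(6) = 358693/4320 kN·m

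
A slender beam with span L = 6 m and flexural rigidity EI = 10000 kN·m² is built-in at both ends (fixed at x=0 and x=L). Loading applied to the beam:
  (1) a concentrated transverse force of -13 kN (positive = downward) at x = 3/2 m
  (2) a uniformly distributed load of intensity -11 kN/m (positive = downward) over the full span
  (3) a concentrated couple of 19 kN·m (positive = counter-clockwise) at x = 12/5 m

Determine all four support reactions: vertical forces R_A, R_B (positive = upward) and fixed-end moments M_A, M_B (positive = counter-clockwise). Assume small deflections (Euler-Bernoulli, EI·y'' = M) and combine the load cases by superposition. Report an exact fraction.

Load 1 — point force P=-13 kN at a=3/2 m (b=L-a=9/2):
  R_A = Pb²(3a+b)/L³ = (-13)·(9/2)²·(3·(3/2)+(9/2))/6³ = -351/32 kN
  M_A = Pab²/L² = (-13)·(3/2)·(9/2)²/6² = -351/32 kN·m
  R_B = Pa²(a+3b)/L³ = (-13)·(3/2)²·((3/2)+3·(9/2))/6³ = -65/32 kN
  M_B = -Pa²b/L² = -(-13)·(3/2)²·(9/2)/6² = 117/32 kN·m
Load 2 — uniform load w=-11 kN/m over full span:
  R_A = wL/2 = (-11)·6/2 = -33 kN
  M_A = wL²/12 = (-11)·6²/12 = -33 kN·m
  R_B = wL/2 = (-11)·6/2 = -33 kN
  M_B = -wL²/12 = -(-11)·6²/12 = 33 kN·m
Load 3 — applied couple M₀=19 kN·m at a=12/5 m (b=L-a=18/5):
  R_A = 6M₀ab/L³ = 6·19·(12/5)·(18/5)/6³ = 114/25 kN
  M_A = M₀b(2a-b)/L² = 19·(18/5)·(2·(12/5)-(18/5))/6² = 57/25 kN·m
  R_B = -6M₀ab/L³ = -6·19·(12/5)·(18/5)/6³ = -114/25 kN
  M_B = M₀a(2b-a)/L² = 19·(12/5)·(2·(18/5)-(12/5))/6² = 152/25 kN·m
Superposition: R_A = -31527/800 kN, M_A = -33351/800 kN·m, R_B = -31673/800 kN, M_B = 34189/800 kN·m

R_A = -31527/800 kN, M_A = -33351/800 kN·m, R_B = -31673/800 kN, M_B = 34189/800 kN·m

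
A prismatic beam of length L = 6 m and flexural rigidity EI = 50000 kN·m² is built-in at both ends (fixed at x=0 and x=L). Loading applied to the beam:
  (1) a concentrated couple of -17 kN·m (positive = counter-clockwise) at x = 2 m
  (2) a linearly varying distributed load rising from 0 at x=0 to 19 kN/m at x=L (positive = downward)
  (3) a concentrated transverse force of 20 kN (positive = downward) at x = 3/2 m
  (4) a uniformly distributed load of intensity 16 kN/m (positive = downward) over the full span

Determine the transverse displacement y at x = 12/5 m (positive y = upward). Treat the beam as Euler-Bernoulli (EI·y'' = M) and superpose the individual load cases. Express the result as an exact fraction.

y(12/5) = -6101703/3125000000 m

Load 1 — applied couple M₀=-17 kN·m at a=2 m (b=L-a=4):
  y_1 = (R_Ax³/6 - M_Ax²/2 - M₀(x-a)²/2)/EI  [x>a] with R_A=-34/9, M_A=0 = ((-34/9)·(12/5)³/6 - 0·(12/5)²/2 - (-17)·((12/5)-2)²/2)/50000 = -459/3125000 m
Load 2 — triangular load w₀=19 kN/m (0→w₀ over full span):
  y_2 = -w₀x²(L-x)²(x+2L)/(120LEI) = -19·(12/5)²·(6-(12/5))²·((12/5)+2·6)/(120·6·50000) = -27702/48828125 m
Load 3 — point force P=20 kN at a=3/2 m (b=L-a=9/2):
  y_3 = -Pa²(L-x)²(3bL-(3b+a)(L-x))/(6L³EI)  [x>a] = -20·(3/2)²·(6-(12/5))²·(3·(9/2)·6-(3·(9/2)+(3/2))·(6-(12/5)))/(6·6³·50000) = -243/1000000 m
Load 4 — uniform load w=16 kN/m over full span:
  y_4 = -wx²(L-x)²/(24EI) = -16·(12/5)²·(6-(12/5))²/(24·50000) = -1944/1953125 m
Superposition: y = Σ y_i = -6101703/3125000000 m ≈ -0.001953 m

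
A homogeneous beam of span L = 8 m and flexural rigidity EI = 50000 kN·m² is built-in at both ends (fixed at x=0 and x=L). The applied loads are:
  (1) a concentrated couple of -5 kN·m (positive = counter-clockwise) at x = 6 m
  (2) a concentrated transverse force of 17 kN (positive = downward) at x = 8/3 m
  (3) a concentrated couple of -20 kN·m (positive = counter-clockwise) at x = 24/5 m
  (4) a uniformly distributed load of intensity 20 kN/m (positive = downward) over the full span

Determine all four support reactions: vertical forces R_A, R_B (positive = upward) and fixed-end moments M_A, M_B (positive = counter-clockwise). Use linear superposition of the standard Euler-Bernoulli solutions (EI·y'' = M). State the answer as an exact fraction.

Load 1 — applied couple M₀=-5 kN·m at a=6 m (b=L-a=2):
  R_A = 6M₀ab/L³ = 6·(-5)·6·2/8³ = -45/64 kN
  M_A = M₀b(2a-b)/L² = (-5)·2·(2·6-2)/8² = -25/16 kN·m
  R_B = -6M₀ab/L³ = -6·(-5)·6·2/8³ = 45/64 kN
  M_B = M₀a(2b-a)/L² = (-5)·6·(2·2-6)/8² = 15/16 kN·m
Load 2 — point force P=17 kN at a=8/3 m (b=L-a=16/3):
  R_A = Pb²(3a+b)/L³ = 17·(16/3)²·(3·(8/3)+(16/3))/8³ = 340/27 kN
  M_A = Pab²/L² = 17·(8/3)·(16/3)²/8² = 544/27 kN·m
  R_B = Pa²(a+3b)/L³ = 17·(8/3)²·((8/3)+3·(16/3))/8³ = 119/27 kN
  M_B = -Pa²b/L² = -17·(8/3)²·(16/3)/8² = -272/27 kN·m
Load 3 — applied couple M₀=-20 kN·m at a=24/5 m (b=L-a=16/5):
  R_A = 6M₀ab/L³ = 6·(-20)·(24/5)·(16/5)/8³ = -18/5 kN
  M_A = M₀b(2a-b)/L² = (-20)·(16/5)·(2·(24/5)-(16/5))/8² = -32/5 kN·m
  R_B = -6M₀ab/L³ = -6·(-20)·(24/5)·(16/5)/8³ = 18/5 kN
  M_B = M₀a(2b-a)/L² = (-20)·(24/5)·(2·(16/5)-(24/5))/8² = -12/5 kN·m
Load 4 — uniform load w=20 kN/m over full span:
  R_A = wL/2 = 20·8/2 = 80 kN
  M_A = wL²/12 = 20·8²/12 = 320/3 kN·m
  R_B = wL/2 = 20·8/2 = 80 kN
  M_B = -wL²/12 = -20·8²/12 = -320/3 kN·m
Superposition: R_A = 762821/8640 kN, M_A = 256721/2160 kN·m, R_B = 766459/8640 kN, M_B = -255319/2160 kN·m

R_A = 762821/8640 kN, M_A = 256721/2160 kN·m, R_B = 766459/8640 kN, M_B = -255319/2160 kN·m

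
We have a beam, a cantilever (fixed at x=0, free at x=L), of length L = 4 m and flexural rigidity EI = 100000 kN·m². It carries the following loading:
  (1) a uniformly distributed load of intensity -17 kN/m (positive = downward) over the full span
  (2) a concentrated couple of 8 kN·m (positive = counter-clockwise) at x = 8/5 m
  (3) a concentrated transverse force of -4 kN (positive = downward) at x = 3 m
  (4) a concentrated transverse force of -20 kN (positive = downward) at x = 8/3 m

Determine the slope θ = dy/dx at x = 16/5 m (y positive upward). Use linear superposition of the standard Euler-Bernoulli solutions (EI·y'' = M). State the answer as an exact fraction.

Load 1 — uniform load w=-17 kN/m over full span:
  θ_1 = -wx(x²-3Lx+3L²)/(6EI) = -(-17)·(16/5)·((16/5)²-3·4·(16/5)+3·4²)/(6·100000) = 2108/1171875 rad
Load 2 — applied couple M₀=8 kN·m at a=8/5 m (b=L-a=12/5):
  θ_2 = M₀a/EI  [x>a] = 8·(8/5)/100000 = 2/15625 rad
Load 3 — point force P=-4 kN at a=3 m (b=L-a=1):
  θ_3 = -Pa²/(2EI)  [x>a] = -(-4)·3²/(2·100000) = 9/50000 rad
Load 4 — point force P=-20 kN at a=8/3 m (b=L-a=4/3):
  θ_4 = -Pa²/(2EI)  [x>a] = -(-20)·(8/3)²/(2·100000) = 4/5625 rad
Superposition: θ = Σ θ_i = 158509/56250000 rad ≈ 0.002818 rad

θ(16/5) = 158509/56250000 rad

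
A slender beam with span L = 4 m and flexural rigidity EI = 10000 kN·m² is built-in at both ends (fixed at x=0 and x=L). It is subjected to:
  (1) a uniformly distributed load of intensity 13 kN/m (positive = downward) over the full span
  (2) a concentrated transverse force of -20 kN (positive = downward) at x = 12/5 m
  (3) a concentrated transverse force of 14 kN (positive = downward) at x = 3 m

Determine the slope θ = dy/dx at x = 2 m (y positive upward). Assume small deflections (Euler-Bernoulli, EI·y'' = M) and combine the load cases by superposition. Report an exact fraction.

Load 1 — uniform load w=13 kN/m over full span:
  θ_1 = -wx(L-x)(L-2x)/(12EI) = -13·2·(4-2)·(4-2·2)/(12·10000) = 0 rad
Load 2 — point force P=-20 kN at a=12/5 m (b=L-a=8/5):
  θ_2 = -Pb²x(2aL-(3a+b)x)/(2L³EI)  [x≤a] = -(-20)·(8/5)²·2·(2·(12/5)·4-(3·(12/5)+(8/5))·2)/(2·4³·10000) = 2/15625 rad
Load 3 — point force P=14 kN at a=3 m (b=L-a=1):
  θ_3 = -Pb²x(2aL-(3a+b)x)/(2L³EI)  [x≤a] = -14·1²·2·(2·3·4-(3·3+1)·2)/(2·4³·10000) = -7/80000 rad
Superposition: θ = Σ θ_i = 81/2000000 rad ≈ 0.000041 rad

θ(2) = 81/2000000 rad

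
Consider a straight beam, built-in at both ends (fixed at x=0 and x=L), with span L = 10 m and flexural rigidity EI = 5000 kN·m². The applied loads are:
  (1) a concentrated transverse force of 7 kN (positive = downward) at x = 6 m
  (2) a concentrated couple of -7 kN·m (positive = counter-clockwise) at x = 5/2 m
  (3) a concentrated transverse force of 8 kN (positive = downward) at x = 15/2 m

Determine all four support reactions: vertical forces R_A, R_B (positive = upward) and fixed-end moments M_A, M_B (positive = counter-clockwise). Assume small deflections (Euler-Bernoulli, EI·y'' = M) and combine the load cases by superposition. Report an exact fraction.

R_A = 5853/2000 kN, M_A = 4713/400 kN·m, R_B = 24147/2000 kN, M_B = -9407/400 kN·m

Load 1 — point force P=7 kN at a=6 m (b=L-a=4):
  R_A = Pb²(3a+b)/L³ = 7·4²·(3·6+4)/10³ = 308/125 kN
  M_A = Pab²/L² = 7·6·4²/10² = 168/25 kN·m
  R_B = Pa²(a+3b)/L³ = 7·6²·(6+3·4)/10³ = 567/125 kN
  M_B = -Pa²b/L² = -7·6²·4/10² = -252/25 kN·m
Load 2 — applied couple M₀=-7 kN·m at a=5/2 m (b=L-a=15/2):
  R_A = 6M₀ab/L³ = 6·(-7)·(5/2)·(15/2)/10³ = -63/80 kN
  M_A = M₀b(2a-b)/L² = (-7)·(15/2)·(2·(5/2)-(15/2))/10² = 21/16 kN·m
  R_B = -6M₀ab/L³ = -6·(-7)·(5/2)·(15/2)/10³ = 63/80 kN
  M_B = M₀a(2b-a)/L² = (-7)·(5/2)·(2·(15/2)-(5/2))/10² = -35/16 kN·m
Load 3 — point force P=8 kN at a=15/2 m (b=L-a=5/2):
  R_A = Pb²(3a+b)/L³ = 8·(5/2)²·(3·(15/2)+(5/2))/10³ = 5/4 kN
  M_A = Pab²/L² = 8·(15/2)·(5/2)²/10² = 15/4 kN·m
  R_B = Pa²(a+3b)/L³ = 8·(15/2)²·((15/2)+3·(5/2))/10³ = 27/4 kN
  M_B = -Pa²b/L² = -8·(15/2)²·(5/2)/10² = -45/4 kN·m
Superposition: R_A = 5853/2000 kN, M_A = 4713/400 kN·m, R_B = 24147/2000 kN, M_B = -9407/400 kN·m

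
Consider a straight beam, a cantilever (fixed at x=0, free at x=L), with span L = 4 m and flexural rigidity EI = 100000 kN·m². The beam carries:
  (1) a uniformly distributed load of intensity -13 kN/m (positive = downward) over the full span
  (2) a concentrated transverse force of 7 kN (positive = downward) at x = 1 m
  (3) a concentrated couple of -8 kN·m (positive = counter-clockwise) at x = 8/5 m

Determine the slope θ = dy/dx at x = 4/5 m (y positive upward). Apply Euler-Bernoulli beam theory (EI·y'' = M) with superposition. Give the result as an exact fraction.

Load 1 — uniform load w=-13 kN/m over full span:
  θ_1 = -wx(x²-3Lx+3L²)/(6EI) = -(-13)·(4/5)·((4/5)²-3·4·(4/5)+3·4²)/(6·100000) = 793/1171875 rad
Load 2 — point force P=7 kN at a=1 m (b=L-a=3):
  θ_2 = -Px(2a-x)/(2EI)  [x≤a] = -7·(4/5)·(2·1-(4/5))/(2·100000) = -21/625000 rad
Load 3 — applied couple M₀=-8 kN·m at a=8/5 m (b=L-a=12/5):
  θ_3 = M₀x/EI  [x≤a] = (-8)·(4/5)/100000 = -1/15625 rad
Superposition: θ = Σ θ_i = 5429/9375000 rad ≈ 0.000579 rad

θ(4/5) = 5429/9375000 rad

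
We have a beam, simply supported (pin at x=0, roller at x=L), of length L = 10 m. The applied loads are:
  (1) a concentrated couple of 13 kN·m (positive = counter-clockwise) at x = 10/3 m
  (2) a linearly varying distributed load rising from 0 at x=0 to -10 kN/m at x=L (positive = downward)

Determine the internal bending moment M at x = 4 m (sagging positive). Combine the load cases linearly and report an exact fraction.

Load 1 — applied couple M₀=13 kN·m at a=10/3 m (b=L-a=20/3):
  M_1 = M₀x/L - M₀  [x>a] = 13·4/10 - 13 = -39/5 kN·m
Load 2 — triangular load w₀=-10 kN/m (0→w₀ over full span):
  M_2 = w₀Lx/6 - w₀x³/(6L) = (-10)·10·4/6 - (-10)·4³/(6·10) = -56 kN·m
Superposition: M = Σ M_i = -319/5 kN·m ≈ -63.800000 kN·m

M(4) = -319/5 kN·m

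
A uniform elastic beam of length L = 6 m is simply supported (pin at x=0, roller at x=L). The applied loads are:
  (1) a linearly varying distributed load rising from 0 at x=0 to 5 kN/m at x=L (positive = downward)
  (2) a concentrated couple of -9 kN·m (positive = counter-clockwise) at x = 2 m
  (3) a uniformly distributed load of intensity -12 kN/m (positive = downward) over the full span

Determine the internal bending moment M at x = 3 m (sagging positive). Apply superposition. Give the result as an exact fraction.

M(3) = -153/4 kN·m

Load 1 — triangular load w₀=5 kN/m (0→w₀ over full span):
  M_1 = w₀Lx/6 - w₀x³/(6L) = 5·6·3/6 - 5·3³/(6·6) = 45/4 kN·m
Load 2 — applied couple M₀=-9 kN·m at a=2 m (b=L-a=4):
  M_2 = M₀x/L - M₀  [x>a] = (-9)·3/6 - (-9) = 9/2 kN·m
Load 3 — uniform load w=-12 kN/m over full span:
  M_3 = wx(L-x)/2 = (-12)·3·(6-3)/2 = -54 kN·m
Superposition: M = Σ M_i = -153/4 kN·m ≈ -38.250000 kN·m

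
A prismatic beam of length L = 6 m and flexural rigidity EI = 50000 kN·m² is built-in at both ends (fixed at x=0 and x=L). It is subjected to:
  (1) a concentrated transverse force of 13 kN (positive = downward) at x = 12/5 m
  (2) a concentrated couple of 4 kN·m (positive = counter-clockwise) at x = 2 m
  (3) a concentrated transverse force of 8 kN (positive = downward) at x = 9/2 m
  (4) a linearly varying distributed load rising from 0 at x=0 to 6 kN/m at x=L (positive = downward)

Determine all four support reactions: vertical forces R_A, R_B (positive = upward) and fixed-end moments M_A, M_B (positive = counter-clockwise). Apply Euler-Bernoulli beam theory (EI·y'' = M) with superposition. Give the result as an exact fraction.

Load 1 — point force P=13 kN at a=12/5 m (b=L-a=18/5):
  R_A = Pb²(3a+b)/L³ = 13·(18/5)²·(3·(12/5)+(18/5))/6³ = 1053/125 kN
  M_A = Pab²/L² = 13·(12/5)·(18/5)²/6² = 1404/125 kN·m
  R_B = Pa²(a+3b)/L³ = 13·(12/5)²·((12/5)+3·(18/5))/6³ = 572/125 kN
  M_B = -Pa²b/L² = -13·(12/5)²·(18/5)/6² = -936/125 kN·m
Load 2 — applied couple M₀=4 kN·m at a=2 m (b=L-a=4):
  R_A = 6M₀ab/L³ = 6·4·2·4/6³ = 8/9 kN
  M_A = M₀b(2a-b)/L² = 4·4·(2·2-4)/6² = 0 kN·m
  R_B = -6M₀ab/L³ = -6·4·2·4/6³ = -8/9 kN
  M_B = M₀a(2b-a)/L² = 4·2·(2·4-2)/6² = 4/3 kN·m
Load 3 — point force P=8 kN at a=9/2 m (b=L-a=3/2):
  R_A = Pb²(3a+b)/L³ = 8·(3/2)²·(3·(9/2)+(3/2))/6³ = 5/4 kN
  M_A = Pab²/L² = 8·(9/2)·(3/2)²/6² = 9/4 kN·m
  R_B = Pa²(a+3b)/L³ = 8·(9/2)²·((9/2)+3·(3/2))/6³ = 27/4 kN
  M_B = -Pa²b/L² = -8·(9/2)²·(3/2)/6² = -27/4 kN·m
Load 4 — triangular load w₀=6 kN/m (0→w₀ over full span):
  R_A = 3w₀L/20 = 3·6·6/20 = 27/5 kN
  M_A = w₀L²/30 = 6·6²/30 = 36/5 kN·m
  R_B = 7w₀L/20 = 7·6·6/20 = 63/5 kN
  M_B = -w₀L²/20 = -6·6²/20 = -54/5 kN·m
Superposition: R_A = 71833/4500 kN, M_A = 10341/500 kN·m, R_B = 103667/4500 kN, M_B = -35557/1500 kN·m

R_A = 71833/4500 kN, M_A = 10341/500 kN·m, R_B = 103667/4500 kN, M_B = -35557/1500 kN·m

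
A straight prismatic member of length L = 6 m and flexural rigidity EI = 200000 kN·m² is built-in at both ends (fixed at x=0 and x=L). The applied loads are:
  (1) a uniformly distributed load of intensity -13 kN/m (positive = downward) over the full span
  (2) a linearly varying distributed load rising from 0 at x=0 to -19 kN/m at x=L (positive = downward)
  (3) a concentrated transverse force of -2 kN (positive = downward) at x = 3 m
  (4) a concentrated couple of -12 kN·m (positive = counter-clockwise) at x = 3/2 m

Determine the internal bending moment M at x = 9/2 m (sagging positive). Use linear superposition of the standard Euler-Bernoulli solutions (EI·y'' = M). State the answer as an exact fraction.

M(9/2) = -1809/160 kN·m

Load 1 — uniform load w=-13 kN/m over full span:
  M_1 = wLx/2 - wL²/12 - wx²/2 = (-13)·6·(9/2)/2 - (-13)·6²/12 - (-13)·(9/2)²/2 = -39/8 kN·m
Load 2 — triangular load w₀=-19 kN/m (0→w₀ over full span):
  M_2 = 3w₀Lx/20 - w₀L²/30 - w₀x³/(6L) = 3·(-19)·6·(9/2)/20 - (-19)·6²/30 - (-19)·(9/2)³/(6·6) = -969/160 kN·m
Load 3 — point force P=-2 kN at a=3 m (b=L-a=3):
  M_3 = Pa²(a+3b)(L-x)/L³ - Pa²b/L²  [x>a] = (-2)·3²·(3+3·3)·(6-(9/2))/6³ - (-2)·3²·3/6² = 0 kN·m
Load 4 — applied couple M₀=-12 kN·m at a=3/2 m (b=L-a=9/2):
  M_4 = R_Ax - M_A - M₀  [x>a] with R_A=-9/4, M_A=9/4 = (-9/4)·(9/2) - (9/4) - (-12) = -3/8 kN·m
Superposition: M = Σ M_i = -1809/160 kN·m ≈ -11.306250 kN·m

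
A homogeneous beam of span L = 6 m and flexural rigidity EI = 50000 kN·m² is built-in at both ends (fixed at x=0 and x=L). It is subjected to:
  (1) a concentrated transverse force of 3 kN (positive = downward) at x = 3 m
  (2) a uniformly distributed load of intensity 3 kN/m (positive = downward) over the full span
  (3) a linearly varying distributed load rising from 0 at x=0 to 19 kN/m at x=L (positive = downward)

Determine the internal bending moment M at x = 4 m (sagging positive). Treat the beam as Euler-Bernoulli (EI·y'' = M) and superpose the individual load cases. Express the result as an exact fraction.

Load 1 — point force P=3 kN at a=3 m (b=L-a=3):
  M_1 = Pa²(a+3b)(L-x)/L³ - Pa²b/L²  [x>a] = 3·3²·(3+3·3)·(6-4)/6³ - 3·3²·3/6² = 3/4 kN·m
Load 2 — uniform load w=3 kN/m over full span:
  M_2 = wLx/2 - wL²/12 - wx²/2 = 3·6·4/2 - 3·6²/12 - 3·4²/2 = 3 kN·m
Load 3 — triangular load w₀=19 kN/m (0→w₀ over full span):
  M_3 = 3w₀Lx/20 - w₀L²/30 - w₀x³/(6L) = 3·19·6·4/20 - 19·6²/30 - 19·4³/(6·6) = 532/45 kN·m
Superposition: M = Σ M_i = 2803/180 kN·m ≈ 15.572222 kN·m

M(4) = 2803/180 kN·m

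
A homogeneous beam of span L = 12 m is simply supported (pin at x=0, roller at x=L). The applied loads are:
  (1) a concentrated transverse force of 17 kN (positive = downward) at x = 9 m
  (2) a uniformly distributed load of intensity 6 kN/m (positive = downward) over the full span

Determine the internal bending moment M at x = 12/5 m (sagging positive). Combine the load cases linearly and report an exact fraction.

Load 1 — point force P=17 kN at a=9 m (b=L-a=3):
  M_1 = Pbx/L  [x≤a] = 17·3·(12/5)/12 = 51/5 kN·m
Load 2 — uniform load w=6 kN/m over full span:
  M_2 = wx(L-x)/2 = 6·(12/5)·(12-(12/5))/2 = 1728/25 kN·m
Superposition: M = Σ M_i = 1983/25 kN·m ≈ 79.320000 kN·m

M(12/5) = 1983/25 kN·m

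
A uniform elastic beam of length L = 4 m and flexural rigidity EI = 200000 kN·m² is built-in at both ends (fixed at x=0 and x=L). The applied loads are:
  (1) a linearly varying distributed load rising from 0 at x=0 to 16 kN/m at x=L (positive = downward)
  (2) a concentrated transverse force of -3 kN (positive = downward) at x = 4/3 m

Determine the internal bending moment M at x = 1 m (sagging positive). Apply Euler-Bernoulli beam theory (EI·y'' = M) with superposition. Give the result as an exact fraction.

Load 1 — triangular load w₀=16 kN/m (0→w₀ over full span):
  M_1 = 3w₀Lx/20 - w₀L²/30 - w₀x³/(6L) = 3·16·4·1/20 - 16·4²/30 - 16·1³/(6·4) = 2/5 kN·m
Load 2 — point force P=-3 kN at a=4/3 m (b=L-a=8/3):
  M_2 = Pb²(3a+b)x/L³ - Pab²/L²  [x≤a] = (-3)·(8/3)²·(3·(4/3)+(8/3))·1/4³ - (-3)·(4/3)·(8/3)²/4² = -4/9 kN·m
Superposition: M = Σ M_i = -2/45 kN·m ≈ -0.044444 kN·m

M(1) = -2/45 kN·m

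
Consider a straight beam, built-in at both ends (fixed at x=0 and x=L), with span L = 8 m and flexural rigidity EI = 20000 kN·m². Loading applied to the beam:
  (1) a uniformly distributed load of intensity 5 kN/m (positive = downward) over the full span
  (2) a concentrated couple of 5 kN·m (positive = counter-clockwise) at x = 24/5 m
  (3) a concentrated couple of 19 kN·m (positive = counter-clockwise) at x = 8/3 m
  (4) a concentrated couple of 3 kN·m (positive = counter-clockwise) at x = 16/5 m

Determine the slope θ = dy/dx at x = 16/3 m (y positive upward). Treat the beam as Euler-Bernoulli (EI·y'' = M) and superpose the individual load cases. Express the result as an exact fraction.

Load 1 — uniform load w=5 kN/m over full span:
  θ_1 = -wx(L-x)(L-2x)/(12EI) = -5·(16/3)·(8-(16/3))·(8-2·(16/3))/(12·20000) = 8/10125 rad
Load 2 — applied couple M₀=5 kN·m at a=24/5 m (b=L-a=16/5):
  θ_2 = (R_Ax²/2 - M_Ax - M₀(x-a))/EI  [x>a] with R_A=9/10, M_A=8/5 = ((9/10)·(16/3)²/2 - (8/5)·(16/3) - 5·((16/3)-(24/5)))/20000 = 1/12500 rad
Load 3 — applied couple M₀=19 kN·m at a=8/3 m (b=L-a=16/3):
  θ_3 = (R_Ax²/2 - M_Ax - M₀(x-a))/EI  [x>a] with R_A=19/6, M_A=0 = ((19/6)·(16/3)²/2 - 0·(16/3) - 19·((16/3)-(8/3)))/20000 = -19/67500 rad
Load 4 — applied couple M₀=3 kN·m at a=16/5 m (b=L-a=24/5):
  θ_4 = (R_Ax²/2 - M_Ax - M₀(x-a))/EI  [x>a] with R_A=27/50, M_A=9/25 = ((27/50)·(16/3)²/2 - (9/25)·(16/3) - 3·((16/3)-(16/5)))/20000 = -1/31250 rad
Superposition: θ = Σ θ_i = 1409/2531250 rad ≈ 0.000557 rad

θ(16/3) = 1409/2531250 rad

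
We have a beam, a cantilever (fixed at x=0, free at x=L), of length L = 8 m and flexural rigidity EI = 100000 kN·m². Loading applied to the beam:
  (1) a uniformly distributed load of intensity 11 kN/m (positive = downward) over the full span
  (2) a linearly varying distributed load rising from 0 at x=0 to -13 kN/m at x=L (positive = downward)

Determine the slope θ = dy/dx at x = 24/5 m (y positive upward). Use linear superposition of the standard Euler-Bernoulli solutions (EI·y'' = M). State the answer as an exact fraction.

θ(24/5) = -2158/1953125 rad

Load 1 — uniform load w=11 kN/m over full span:
  θ_1 = -wx(x²-3Lx+3L²)/(6EI) = -11·(24/5)·((24/5)²-3·8·(24/5)+3·8²)/(6·100000) = -3432/390625 rad
Load 2 — triangular load w₀=-13 kN/m (0→w₀ over full span):
  θ_2 = (w₀Lx²/4-w₀L²x/3-w₀x⁴/(24L))/EI = ((-13)·8·(24/5)²/4-(-13)·8²·(24/5)/3-(-13)·(24/5)⁴/(24·8))/100000 = 15002/1953125 rad
Superposition: θ = Σ θ_i = -2158/1953125 rad ≈ -0.001105 rad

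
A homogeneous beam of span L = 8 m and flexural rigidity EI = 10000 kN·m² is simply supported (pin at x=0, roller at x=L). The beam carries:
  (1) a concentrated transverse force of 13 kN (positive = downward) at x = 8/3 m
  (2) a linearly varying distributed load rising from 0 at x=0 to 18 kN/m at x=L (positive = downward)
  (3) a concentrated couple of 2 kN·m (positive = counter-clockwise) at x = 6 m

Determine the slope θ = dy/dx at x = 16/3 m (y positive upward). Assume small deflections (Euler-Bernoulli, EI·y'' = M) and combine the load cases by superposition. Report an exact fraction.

Load 1 — point force P=13 kN at a=8/3 m (b=L-a=16/3):
  θ_1 = -Pa(2L²-6Lx+3x²+a²)/(6LEI)  [x>a] = -13·(8/3)·(2·8²-6·8·(16/3)+3·(16/3)²+(8/3)²)/(6·8·10000) = 26/10125 rad
Load 2 — triangular load w₀=18 kN/m (0→w₀ over full span):
  θ_2 = -w₀(7L⁴-30L²x²+15x⁴)/(360LEI) = -18·(7·8⁴-30·8²·(16/3)²+15·(16/3)⁴)/(360·8·10000) = 728/84375 rad
Load 3 — applied couple M₀=2 kN·m at a=6 m (b=L-a=2):
  θ_3 = (M₀x²/(2L)+C₁)/EI  [x≤a] with C₁=M₀(3b²-L²)/(6L)=-13/6 = (2·(16/3)²/(2·8)+(-13/6))/10000 = 1/7200 rad
Superposition: θ = Σ θ_i = 91813/8100000 rad ≈ 0.011335 rad

θ(16/3) = 91813/8100000 rad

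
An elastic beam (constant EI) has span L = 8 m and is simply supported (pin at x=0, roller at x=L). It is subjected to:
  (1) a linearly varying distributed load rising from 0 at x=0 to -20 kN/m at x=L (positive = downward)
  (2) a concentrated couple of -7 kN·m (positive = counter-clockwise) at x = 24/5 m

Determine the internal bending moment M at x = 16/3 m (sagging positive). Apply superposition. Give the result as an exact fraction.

M(16/3) = -6211/81 kN·m

Load 1 — triangular load w₀=-20 kN/m (0→w₀ over full span):
  M_1 = w₀Lx/6 - w₀x³/(6L) = (-20)·8·(16/3)/6 - (-20)·(16/3)³/(6·8) = -6400/81 kN·m
Load 2 — applied couple M₀=-7 kN·m at a=24/5 m (b=L-a=16/5):
  M_2 = M₀x/L - M₀  [x>a] = (-7)·(16/3)/8 - (-7) = 7/3 kN·m
Superposition: M = Σ M_i = -6211/81 kN·m ≈ -76.679012 kN·m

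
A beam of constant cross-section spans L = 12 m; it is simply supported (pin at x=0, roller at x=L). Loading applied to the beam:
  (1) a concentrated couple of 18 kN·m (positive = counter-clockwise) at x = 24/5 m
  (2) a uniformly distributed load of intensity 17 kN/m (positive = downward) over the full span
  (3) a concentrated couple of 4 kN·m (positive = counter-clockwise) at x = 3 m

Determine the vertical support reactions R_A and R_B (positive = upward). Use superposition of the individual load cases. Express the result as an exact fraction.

Load 1 — applied couple M₀=18 kN·m at a=24/5 m (b=L-a=36/5):
  R_A = M₀/L = 18/12 = 3/2 kN
  R_B = -M₀/L = -18/12 = -3/2 kN
Load 2 — uniform load w=17 kN/m over full span:
  R_A = wL/2 = 17·12/2 = 102 kN
  R_B = wL/2 = 17·12/2 = 102 kN
Load 3 — applied couple M₀=4 kN·m at a=3 m (b=L-a=9):
  R_A = M₀/L = 4/12 = 1/3 kN
  R_B = -M₀/L = -4/12 = -1/3 kN
Superposition: R_A = 623/6 kN, R_B = 601/6 kN

R_A = 623/6 kN, R_B = 601/6 kN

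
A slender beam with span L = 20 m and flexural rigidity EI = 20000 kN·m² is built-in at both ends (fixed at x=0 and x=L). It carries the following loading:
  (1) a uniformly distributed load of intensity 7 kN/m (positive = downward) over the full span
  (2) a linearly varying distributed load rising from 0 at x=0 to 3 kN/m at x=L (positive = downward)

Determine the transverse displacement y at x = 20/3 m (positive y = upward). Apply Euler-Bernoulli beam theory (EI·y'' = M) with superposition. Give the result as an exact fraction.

Load 1 — uniform load w=7 kN/m over full span:
  y_1 = -wx²(L-x)²/(24EI) = -7·(20/3)²·(20-(20/3))²/(24·20000) = -28/243 m
Load 2 — triangular load w₀=3 kN/m (0→w₀ over full span):
  y_2 = -w₀x²(L-x)²(x+2L)/(120LEI) = -3·(20/3)²·(20-(20/3))²·((20/3)+2·20)/(120·20·20000) = -28/1215 m
Superposition: y = Σ y_i = -56/405 m ≈ -0.138272 m

y(20/3) = -56/405 m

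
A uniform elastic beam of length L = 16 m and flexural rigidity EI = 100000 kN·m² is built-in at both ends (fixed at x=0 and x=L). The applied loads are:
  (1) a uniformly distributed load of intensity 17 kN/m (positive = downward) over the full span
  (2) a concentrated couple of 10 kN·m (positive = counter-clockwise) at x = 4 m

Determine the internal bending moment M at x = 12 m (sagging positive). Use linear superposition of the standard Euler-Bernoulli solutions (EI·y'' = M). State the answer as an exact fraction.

Load 1 — uniform load w=17 kN/m over full span:
  M_1 = wLx/2 - wL²/12 - wx²/2 = 17·16·12/2 - 17·16²/12 - 17·12²/2 = 136/3 kN·m
Load 2 — applied couple M₀=10 kN·m at a=4 m (b=L-a=12):
  M_2 = R_Ax - M_A - M₀  [x>a] with R_A=45/64, M_A=-15/8 = (45/64)·12 - (-15/8) - 10 = 5/16 kN·m
Superposition: M = Σ M_i = 2191/48 kN·m ≈ 45.645833 kN·m

M(12) = 2191/48 kN·m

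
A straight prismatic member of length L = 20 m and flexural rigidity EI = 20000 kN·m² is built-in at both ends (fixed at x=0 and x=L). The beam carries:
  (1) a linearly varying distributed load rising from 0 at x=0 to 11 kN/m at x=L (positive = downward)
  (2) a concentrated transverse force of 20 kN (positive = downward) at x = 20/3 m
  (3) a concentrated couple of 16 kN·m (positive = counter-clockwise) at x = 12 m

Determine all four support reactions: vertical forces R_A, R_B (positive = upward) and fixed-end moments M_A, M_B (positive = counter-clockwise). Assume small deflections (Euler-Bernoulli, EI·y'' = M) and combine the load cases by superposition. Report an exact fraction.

Load 1 — triangular load w₀=11 kN/m (0→w₀ over full span):
  R_A = 3w₀L/20 = 3·11·20/20 = 33 kN
  M_A = w₀L²/30 = 11·20²/30 = 440/3 kN·m
  R_B = 7w₀L/20 = 7·11·20/20 = 77 kN
  M_B = -w₀L²/20 = -11·20²/20 = -220 kN·m
Load 2 — point force P=20 kN at a=20/3 m (b=L-a=40/3):
  R_A = Pb²(3a+b)/L³ = 20·(40/3)²·(3·(20/3)+(40/3))/20³ = 400/27 kN
  M_A = Pab²/L² = 20·(20/3)·(40/3)²/20² = 1600/27 kN·m
  R_B = Pa²(a+3b)/L³ = 20·(20/3)²·((20/3)+3·(40/3))/20³ = 140/27 kN
  M_B = -Pa²b/L² = -20·(20/3)²·(40/3)/20² = -800/27 kN·m
Load 3 — applied couple M₀=16 kN·m at a=12 m (b=L-a=8):
  R_A = 6M₀ab/L³ = 6·16·12·8/20³ = 144/125 kN
  M_A = M₀b(2a-b)/L² = 16·8·(2·12-8)/20² = 128/25 kN·m
  R_B = -6M₀ab/L³ = -6·16·12·8/20³ = -144/125 kN
  M_B = M₀a(2b-a)/L² = 16·12·(2·8-12)/20² = 48/25 kN·m
Superposition: R_A = 165263/3375 kN, M_A = 142456/675 kN·m, R_B = 273487/3375 kN, M_B = -167204/675 kN·m

R_A = 165263/3375 kN, M_A = 142456/675 kN·m, R_B = 273487/3375 kN, M_B = -167204/675 kN·m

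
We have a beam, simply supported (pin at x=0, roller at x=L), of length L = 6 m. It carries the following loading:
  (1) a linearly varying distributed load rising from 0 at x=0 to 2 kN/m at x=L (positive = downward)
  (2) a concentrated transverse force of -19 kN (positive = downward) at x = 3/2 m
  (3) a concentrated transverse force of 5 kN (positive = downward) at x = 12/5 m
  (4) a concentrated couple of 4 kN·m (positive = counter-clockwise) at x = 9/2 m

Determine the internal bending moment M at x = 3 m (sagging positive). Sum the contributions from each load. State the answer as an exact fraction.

Load 1 — triangular load w₀=2 kN/m (0→w₀ over full span):
  M_1 = w₀Lx/6 - w₀x³/(6L) = 2·6·3/6 - 2·3³/(6·6) = 9/2 kN·m
Load 2 — point force P=-19 kN at a=3/2 m (b=L-a=9/2):
  M_2 = Pa(L-x)/L  [x>a] = (-19)·(3/2)·(6-3)/6 = -57/4 kN·m
Load 3 — point force P=5 kN at a=12/5 m (b=L-a=18/5):
  M_3 = Pa(L-x)/L  [x>a] = 5·(12/5)·(6-3)/6 = 6 kN·m
Load 4 — applied couple M₀=4 kN·m at a=9/2 m (b=L-a=3/2):
  M_4 = M₀x/L  [x≤a] = 4·3/6 = 2 kN·m
Superposition: M = Σ M_i = -7/4 kN·m ≈ -1.750000 kN·m

M(3) = -7/4 kN·m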